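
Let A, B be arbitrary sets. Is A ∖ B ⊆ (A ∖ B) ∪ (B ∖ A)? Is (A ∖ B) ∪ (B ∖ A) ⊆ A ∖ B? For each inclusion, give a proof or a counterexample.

Reverse inclusion. This inclusion fails. Take A = ∅, B = {1}; then 1 ∈ (A ∖ B) ∪ (B ∖ A) but 1 ∉ A ∖ B.

Forward inclusion. Let x ∈ A ∖ B. Then x ∈ A and x ∉ B, from which x ∈ (A ∖ B) ∪ (B ∖ A).

(⊆) holds; (⊇) fails.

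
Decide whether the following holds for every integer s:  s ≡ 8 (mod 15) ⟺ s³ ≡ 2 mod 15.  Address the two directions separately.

Both directions hold.

(→) Suppose s ≡ 8 (mod 15). Write s = 15j + 8. Then (15j + 8)³ = 3375j³ + 5400j² + 2880j + 512 = 15(225j³ + 360j² + 192j + 34) + 2, so s³ ≡ 2 (mod 15).

(←) Conversely, suppose s³ ≡ 2 (mod 15). The only residue r in {0, …, 14} with r³ ≡ 2 (mod 15) is r = 8, so s ≡ 8 (mod 15).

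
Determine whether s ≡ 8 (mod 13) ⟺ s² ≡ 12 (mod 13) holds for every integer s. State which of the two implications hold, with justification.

(←) This fails: take s = 5. Then 5² = 25 ≡ 12 (mod 13), yet 5 ≡ 5 (mod 13), not 8.

(→) Suppose s ≡ 8 (mod 13). Write s = 13j + 8. Then (13j + 8)² = 169j² + 208j + 64 = 13(13j² + 16j + 4) + 12, so s² ≡ 12 (mod 13).

Not equivalent: only (⇒) holds.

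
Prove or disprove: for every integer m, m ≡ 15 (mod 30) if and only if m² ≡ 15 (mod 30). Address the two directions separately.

Both directions hold.

[⇒] Suppose m ≡ 15 (mod 30). Write m = 30j + 15. Then (30j + 15)² = 900j² + 900j + 225 = 30(30j² + 30j + 7) + 15, so m² ≡ 15 (mod 30).

[⇐] Conversely, suppose m² ≡ 15 (mod 30). The only residue r in {0, …, 29} with r² ≡ 15 (mod 30) is r = 15, so m ≡ 15 (mod 30).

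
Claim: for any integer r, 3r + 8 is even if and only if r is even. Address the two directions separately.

Forward direction. Suppose 3r + 8 is even. Since 3 is odd, 3r and r have the same parity, so 3r + 8 ≡ r + 8 (mod 2). As 8 is even, 3r + 8 is even exactly when r is even. Thus r is even.

Converse. Suppose r is even; write r = 2j. Then 3r + 8 = 3·(2j) + 8 = 2·3j + 8, which is even.

Both directions hold.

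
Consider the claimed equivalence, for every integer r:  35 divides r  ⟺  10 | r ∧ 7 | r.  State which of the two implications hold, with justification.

Only the converse holds.

[⇐] Suppose 10 ∣ r and 7 ∣ r. Any common multiple of 10 and 7 is a multiple of their lcm; here gcd(10, 7) = 1, so lcm(10, 7) = 10·7 = 70, so 70 ∣ r. Since 35 ∣ 70, it follows that 35 ∣ r.

[⇒] This fails: take r = 35. Certainly 35 ∣ 35, but 10 ∤ 35.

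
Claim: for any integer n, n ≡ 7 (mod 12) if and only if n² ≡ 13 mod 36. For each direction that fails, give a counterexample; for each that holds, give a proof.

Neither implication holds.

(⟹) This fails: take n = 19. Then 19 ≡ 7 (mod 12), but 19² = 361 ≡ 1 (mod 36), not 13.

(⟸) This fails: take n = 11. Then 11² = 121 ≡ 13 (mod 36), yet 11 ≡ 11 (mod 12), not 7.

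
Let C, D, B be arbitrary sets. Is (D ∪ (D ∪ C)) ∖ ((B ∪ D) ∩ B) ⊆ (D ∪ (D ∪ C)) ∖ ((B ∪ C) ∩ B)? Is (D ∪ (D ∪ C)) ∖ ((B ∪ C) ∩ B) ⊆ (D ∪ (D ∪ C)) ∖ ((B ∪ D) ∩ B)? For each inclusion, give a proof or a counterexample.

(⟸) Let x ∈ (D ∪ (D ∪ C)) ∖ ((B ∪ C) ∩ B). Then either x ∈ C and x ∉ D, B; or x ∈ D and x ∉ C, B; or x ∈ C ∩ D and x ∉ B. In each case x ∈ (D ∪ (D ∪ C)) ∖ ((B ∪ D) ∩ B), so (D ∪ (D ∪ C)) ∖ ((B ∪ C) ∩ B) ⊆ (D ∪ (D ∪ C)) ∖ ((B ∪ D) ∩ B).

(⟹) Let x ∈ (D ∪ (D ∪ C)) ∖ ((B ∪ D) ∩ B). Then either x ∈ C and x ∉ D, B; or x ∈ D and x ∉ C, B; or x ∈ C ∩ D and x ∉ B. In each case x ∈ (D ∪ (D ∪ C)) ∖ ((B ∪ C) ∩ B), so (D ∪ (D ∪ C)) ∖ ((B ∪ D) ∩ B) ⊆ (D ∪ (D ∪ C)) ∖ ((B ∪ C) ∩ B).

The two sets are equal.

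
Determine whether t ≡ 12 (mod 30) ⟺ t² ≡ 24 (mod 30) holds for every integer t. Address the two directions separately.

(⟹) Suppose t ≡ 12 (mod 30). Write t = 30j + 12. Then (30j + 12)² = 900j² + 720j + 144 = 30(30j² + 24j + 4) + 24, so t² ≡ 24 (mod 30).

(⟸) This fails: take t = 18. Then 18² = 324 ≡ 24 (mod 30), yet 18 ≡ 18 (mod 30), not 12.

Only the forward direction holds.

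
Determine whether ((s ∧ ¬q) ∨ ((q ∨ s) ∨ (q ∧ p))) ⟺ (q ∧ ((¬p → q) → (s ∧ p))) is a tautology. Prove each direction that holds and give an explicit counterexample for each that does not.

[⇒] This fails. Under s = T, p = F, q = F, the left side is true but the right side is false.

[⇐] Assume the antecedent. If s is true, (s ∧ ¬q) ∨ ((q ∨ s) ∨ (q ∧ p)) reduces to true regardless of the other variables. If s is false, the antecedent cannot hold. Either way (s ∧ ¬q) ∨ ((q ∨ s) ∨ (q ∧ p)) holds.

Not equivalent: only (⇐) holds.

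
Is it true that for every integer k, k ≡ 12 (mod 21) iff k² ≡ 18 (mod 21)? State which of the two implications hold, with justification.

Not equivalent: only (⇒) holds.

(⇒) Suppose k ≡ 12 (mod 21). Write k = 21j + 12. Then (21j + 12)² = 441j² + 504j + 144 = 21(21j² + 24j + 6) + 18, so k² ≡ 18 (mod 21).

(⇐) This fails: take k = 9. Then 9² = 81 ≡ 18 (mod 21), yet 9 ≡ 9 (mod 21), not 12.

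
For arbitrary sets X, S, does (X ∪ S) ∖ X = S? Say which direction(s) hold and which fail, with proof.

Only the forward inclusion holds.

Forward inclusion. Let x ∈ (X ∪ S) ∖ X. Then x ∈ S and x ∉ X, from which x ∈ S.

Reverse inclusion. This inclusion fails. Take X = {1}, S = {1}; then 1 ∈ S but 1 ∉ (X ∪ S) ∖ X.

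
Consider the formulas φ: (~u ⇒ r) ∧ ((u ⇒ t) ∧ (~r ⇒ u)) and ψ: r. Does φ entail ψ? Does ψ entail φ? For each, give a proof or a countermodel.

(⇒) fails and (⇐) fails.

[⇒] This fails. Under u = T, r = F, t = T, the left side is true but the right side is false.

[⇐] This fails. Under u = T, r = T, t = F, the left side is false but the right side is true.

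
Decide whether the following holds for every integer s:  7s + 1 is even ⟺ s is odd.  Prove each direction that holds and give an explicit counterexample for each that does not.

The biconditional holds.

Converse. Suppose s is odd; write s = 2j + 1. Then 7s + 1 = 7·(2j + 1) + 1 = 2·7j + 8, which is even.

Forward direction. Suppose 7s + 1 is even. Since 7 is odd, 7s and s have the same parity, so 7s + 1 ≡ s + 1 (mod 2). As 1 is odd, 7s + 1 is even exactly when s is odd. Thus s is odd.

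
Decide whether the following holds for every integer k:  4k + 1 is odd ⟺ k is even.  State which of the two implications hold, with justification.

Not equivalent: only (⇐) holds.

(⟹) This fails: take k = 7. Then 4k + 1 = 29, which is odd, yet k = 7 is odd, not even.

(⟸) Suppose k is even. Since 4 is even, 4k is even for every k, so 4k + 1 has the same parity as 1, which is odd. Hence 4k + 1 is odd.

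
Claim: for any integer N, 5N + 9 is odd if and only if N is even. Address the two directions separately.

(⇒) Suppose 5N + 9 is odd. Since 5 is odd, 5N and N have the same parity, so 5N + 9 ≡ N + 9 (mod 2). As 9 is odd, 5N + 9 is odd exactly when N is even. Thus N is even.

(⇐) Conversely, suppose N is even; write N = 2j. Then 5N + 9 = 5·(2j) + 9 = 2·5j + 9, which is odd.

Both directions hold; the statement is true.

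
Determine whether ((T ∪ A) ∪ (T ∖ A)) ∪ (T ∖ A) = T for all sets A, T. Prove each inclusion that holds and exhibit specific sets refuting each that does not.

Forward inclusion. This inclusion fails. Take A = {1}, T = ∅; then 1 ∈ ((T ∪ A) ∪ (T ∖ A)) ∪ (T ∖ A) but 1 ∉ T.

Reverse inclusion. Let x ∈ T. Then either x ∈ T and x ∉ A; or x ∈ A ∩ T. In each case x ∈ ((T ∪ A) ∪ (T ∖ A)) ∪ (T ∖ A), so T ⊆ ((T ∪ A) ∪ (T ∖ A)) ∪ (T ∖ A).

(⊆) fails; (⊇) holds.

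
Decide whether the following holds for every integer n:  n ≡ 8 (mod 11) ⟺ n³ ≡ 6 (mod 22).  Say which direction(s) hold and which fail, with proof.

Only the converse holds.

(→) This fails: take n = 19. Then 19 ≡ 8 (mod 11), but 19³ = 6859 ≡ 17 (mod 22), not 6.

(←) Conversely, the residues r modulo 22 with r³ ≡ 6 (mod 22) are exactly {8}, and each is ≡ 8 (mod 11).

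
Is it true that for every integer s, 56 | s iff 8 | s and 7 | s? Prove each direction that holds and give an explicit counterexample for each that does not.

Both directions hold.

(⟹) If 56 ∣ s, write s = 56q. Since 56 = 7·8, s = 8·(7q), so 8 ∣ s; and since 56 = 8·7, s = 7·(8q), so 7 ∣ s.

(⟸) Suppose 8 ∣ s and 7 ∣ s. Any common multiple of 8 and 7 is a multiple of their lcm; here gcd(8, 7) = 1, so lcm(8, 7) = 8·7 = 56, so 56 ∣ s.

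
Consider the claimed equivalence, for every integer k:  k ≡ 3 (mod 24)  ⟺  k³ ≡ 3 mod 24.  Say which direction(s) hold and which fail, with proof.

Both directions hold; the statement is true.

(⟹) Suppose k ≡ 3 (mod 24). Write k = 24j + 3. Then (24j + 3)³ = 13824j³ + 5184j² + 648j + 27 = 24(576j³ + 216j² + 27j + 1) + 3, so k³ ≡ 3 (mod 24).

(⟸) Conversely, suppose k³ ≡ 3 (mod 24). The only residue r in {0, …, 23} with r³ ≡ 3 (mod 24) is r = 3, so k ≡ 3 (mod 24).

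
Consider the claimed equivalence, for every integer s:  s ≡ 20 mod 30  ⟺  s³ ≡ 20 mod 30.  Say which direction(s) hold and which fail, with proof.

The biconditional holds.

(⟹) Suppose s ≡ 20 mod 30. Write s = 30j + 20. Then (30j + 20)³ = 27000j³ + 54000j² + 36000j + 8000 = 30(900j³ + 1800j² + 1200j + 266) + 20, so s³ ≡ 20 (mod 30).

(⟸) Conversely, suppose s³ ≡ 20 (mod 30). The only residue r in {0, …, 29} with r³ ≡ 20 (mod 30) is r = 20, so s ≡ 20 (mod 30).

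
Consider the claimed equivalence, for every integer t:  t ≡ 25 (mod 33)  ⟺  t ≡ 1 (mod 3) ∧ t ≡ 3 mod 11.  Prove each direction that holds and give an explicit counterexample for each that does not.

Both directions hold.

(⟸) If t ≡ 1 (mod 3) and t ≡ 3 (mod 11), then by the Chinese remainder theorem t ≡ 25 (mod 33). This is exactly t ≡ 25 (mod 33).

(⟹) Suppose t ≡ 25 (mod 33); write t = 33j + 25. Since 3 ∣ 33, reducing mod 3 gives t ≡ 25 ≡ 1 (mod 3); since 11 ∣ 33, reducing mod 11 gives t ≡ 25 ≡ 3 (mod 11).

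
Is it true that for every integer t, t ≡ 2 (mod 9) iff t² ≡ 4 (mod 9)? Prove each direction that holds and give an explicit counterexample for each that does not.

Only the forward implication holds.

(→) Suppose t ≡ 2 (mod 9). Write t = 9j + 2. Then (9j + 2)² = 81j² + 36j + 4 = 9(9j² + 4j) + 4, so t² ≡ 4 (mod 9).

(←) This fails: take t = 7. Then 7² = 49 ≡ 4 (mod 9), yet 7 ≡ 7 (mod 9), not 2.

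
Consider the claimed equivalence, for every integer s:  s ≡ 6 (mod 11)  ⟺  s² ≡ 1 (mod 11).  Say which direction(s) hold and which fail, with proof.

(→) This fails: take s = 6. Then 6 ≡ 6 (mod 11), but 6² = 36 ≡ 3 (mod 11), not 1.

(←) This fails: take s = 1. Then 1² = 1 ≡ 1 (mod 11), yet 1 ≡ 1 (mod 11), not 6.

Neither implication holds.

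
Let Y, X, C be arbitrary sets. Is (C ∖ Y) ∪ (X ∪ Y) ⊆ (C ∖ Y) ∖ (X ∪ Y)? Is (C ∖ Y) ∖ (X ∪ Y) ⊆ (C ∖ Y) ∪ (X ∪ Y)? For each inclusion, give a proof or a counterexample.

The sets are not equal: only the reverse inclusion holds.

(⟹) This inclusion fails. Take Y = {1}, X = ∅, C = ∅; then 1 ∈ (C ∖ Y) ∪ (X ∪ Y) but 1 ∉ (C ∖ Y) ∖ (X ∪ Y).

(⟸) Let x ∈ (C ∖ Y) ∖ (X ∪ Y). Then x ∈ C and x ∉ Y, X, from which x ∈ (C ∖ Y) ∪ (X ∪ Y).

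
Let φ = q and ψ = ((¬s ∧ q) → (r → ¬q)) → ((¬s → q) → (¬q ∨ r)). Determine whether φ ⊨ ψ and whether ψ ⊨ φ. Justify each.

(→) This fails. Under s = F, q = T, r = F, the left side is true but the right side is false.

(←) This fails. Under s = F, q = F, r = F, the left side is false but the right side is true.

(⇒) fails and (⇐) fails.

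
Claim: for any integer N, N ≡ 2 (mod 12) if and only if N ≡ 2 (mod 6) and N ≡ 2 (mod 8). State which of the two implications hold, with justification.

(⇒) fails; (⇐) holds.

[⇒] This fails: N = 14 gives 14 ≡ 2 (mod 12) but 14 ≡ 6 (mod 8), so the conjunction on the right does not hold.

[⇐] Conversely, if N ≡ 2 (mod 6) and N ≡ 2 (mod 8), then by the Chinese remainder theorem N ≡ 2 (mod 24). Since 2 ≡ 2 (mod 12) and 12 ∣ 24, we get N ≡ 2 (mod 12).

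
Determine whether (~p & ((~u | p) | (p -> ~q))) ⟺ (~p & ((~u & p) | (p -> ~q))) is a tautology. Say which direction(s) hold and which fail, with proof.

The biconditional holds.

Forward direction. Assume the antecedent. If q is true, the antecedent forces (q = T, u = F, p = F) or (q = T, u = T, p = F), and ~p & ((~u & p) | (p -> ~q)) holds there. If q is false, the antecedent forces (q = F, u = F, p = F) or (q = F, u = T, p = F), and ~p & ((~u & p) | (p -> ~q)) holds there. Either way ~p & ((~u & p) | (p -> ~q)) holds.

Converse. Assume the antecedent. If q is true, the antecedent forces (q = T, u = F, p = F) or (q = T, u = T, p = F), and ~p & ((~u | p) | (p -> ~q)) holds there. If q is false, the antecedent forces (q = F, u = F, p = F) or (q = F, u = T, p = F), and ~p & ((~u | p) | (p -> ~q)) holds there. Either way ~p & ((~u | p) | (p -> ~q)) holds.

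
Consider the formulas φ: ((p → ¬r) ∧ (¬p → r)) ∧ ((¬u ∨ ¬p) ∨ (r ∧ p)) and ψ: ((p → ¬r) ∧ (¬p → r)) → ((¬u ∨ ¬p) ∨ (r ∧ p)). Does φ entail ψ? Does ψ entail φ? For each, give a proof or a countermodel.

Only the forward direction holds.

(⟹) Assume the antecedent. If u is true, the antecedent forces (u = T, r = T, p = F), and the consequent holds there. If u is false, the consequent reduces to true regardless of the other variables. Either way the consequent holds.

(⟸) This fails. Under u = F, r = F, p = F, the left side is false but the right side is true.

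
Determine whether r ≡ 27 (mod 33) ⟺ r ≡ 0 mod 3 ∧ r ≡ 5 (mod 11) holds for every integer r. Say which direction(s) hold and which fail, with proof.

(⇐) If r ≡ 0 (mod 3) and r ≡ 5 (mod 11), then by the Chinese remainder theorem r ≡ 27 (mod 33). This is exactly r ≡ 27 (mod 33).

(⇒) Suppose r ≡ 27 (mod 33); write r = 33j + 27. Since 3 ∣ 33, reducing mod 3 gives r ≡ 27 ≡ 0 (mod 3); since 11 ∣ 33, reducing mod 11 gives r ≡ 27 ≡ 5 (mod 11).

The biconditional holds.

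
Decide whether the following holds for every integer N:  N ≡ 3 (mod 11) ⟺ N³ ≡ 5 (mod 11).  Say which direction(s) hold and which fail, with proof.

(→) Suppose N ≡ 3 (mod 11). Write N = 11j + 3. Then (11j + 3)³ = 1331j³ + 1089j² + 297j + 27 = 11(121j³ + 99j² + 27j + 2) + 5, so N³ ≡ 5 (mod 11).

(←) Conversely, suppose N³ ≡ 5 (mod 11). The only residue r in {0, …, 10} with r³ ≡ 5 (mod 11) is r = 3, so N ≡ 3 (mod 11).

Both implications hold.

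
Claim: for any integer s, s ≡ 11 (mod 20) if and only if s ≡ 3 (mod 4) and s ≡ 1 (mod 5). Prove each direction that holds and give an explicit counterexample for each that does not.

(⟹) Suppose s ≡ 11 (mod 20); write s = 20j + 11. Since 4 ∣ 20, reducing mod 4 gives s ≡ 11 ≡ 3 (mod 4); since 5 ∣ 20, reducing mod 5 gives s ≡ 11 ≡ 1 (mod 5).

(⟸) Conversely, if s ≡ 3 (mod 4) and s ≡ 1 (mod 5), then by the Chinese remainder theorem s ≡ 11 (mod 20). This is exactly s ≡ 11 (mod 20).

Both directions hold; the statement is true.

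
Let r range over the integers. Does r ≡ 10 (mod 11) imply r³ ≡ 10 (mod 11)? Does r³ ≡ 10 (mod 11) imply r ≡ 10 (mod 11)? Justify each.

Both directions hold.

(⟸) For the converse, argue contrapositively. If r ≢ 10 (mod 11), then r is congruent to one of 0, 1, 2, 3, 4, 5, 6, 7, 8, 9 modulo 11, and these give r³ ≡ 0, 1, 8, 5, 9, 4, 7, 2, 6, 3 respectively — never 10.

(⟹) Suppose r ≡ 10 (mod 11). Write r = 11j + 10. Then (11j + 10)³ = 1331j³ + 3630j² + 3300j + 1000 = 11(121j³ + 330j² + 300j + 90) + 10, so r³ ≡ 10 (mod 11).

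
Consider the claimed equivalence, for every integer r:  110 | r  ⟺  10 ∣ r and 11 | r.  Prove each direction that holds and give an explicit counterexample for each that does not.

(⟹) If 110 ∣ r, write r = 110q. Since 110 = 11·10, r = 10·(11q), so 10 ∣ r; and since 110 = 10·11, r = 11·(10q), so 11 ∣ r.

(⟸) Suppose 10 ∣ r and 11 ∣ r. Any common multiple of 10 and 11 is a multiple of their lcm; here gcd(10, 11) = 1, so lcm(10, 11) = 10·11 = 110, so 110 ∣ r.

Equivalent; both directions hold.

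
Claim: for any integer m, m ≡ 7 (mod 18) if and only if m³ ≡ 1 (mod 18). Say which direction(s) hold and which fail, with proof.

Not equivalent: only (⇒) holds.

Forward direction. Suppose m ≡ 7 (mod 18). Write m = 18j + 7. Then (18j + 7)³ = 5832j³ + 6804j² + 2646j + 343 = 18(324j³ + 378j² + 147j + 19) + 1, so m³ ≡ 1 (mod 18).

Converse. This fails: take m = 1. Then 1³ = 1 ≡ 1 (mod 18), yet 1 ≡ 1 (mod 18), not 7.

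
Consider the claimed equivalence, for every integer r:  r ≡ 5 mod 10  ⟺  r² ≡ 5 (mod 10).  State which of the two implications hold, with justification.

Equivalent; both directions hold.

Forward direction. Suppose r ≡ 5 mod 10. Write r = 10j + 5. Then (10j + 5)² = 100j² + 100j + 25 = 10(10j² + 10j + 2) + 5, so r² ≡ 5 (mod 10).

Converse. Suppose r² ≡ 5 (mod 10). The only residue r in {0, …, 9} with r² ≡ 5 (mod 10) is r = 5, so r ≡ 5 (mod 10).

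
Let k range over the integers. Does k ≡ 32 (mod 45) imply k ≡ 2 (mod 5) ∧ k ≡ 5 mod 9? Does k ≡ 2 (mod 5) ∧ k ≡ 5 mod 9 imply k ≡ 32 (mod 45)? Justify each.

(⟸) If k ≡ 2 (mod 5) and k ≡ 5 (mod 9), then by the Chinese remainder theorem k ≡ 32 (mod 45). This is exactly k ≡ 32 (mod 45).

(⟹) Suppose k ≡ 32 (mod 45); write k = 45j + 32. Since 5 ∣ 45, reducing mod 5 gives k ≡ 32 ≡ 2 (mod 5); since 9 ∣ 45, reducing mod 9 gives k ≡ 32 ≡ 5 (mod 9).

Equivalent; both directions hold.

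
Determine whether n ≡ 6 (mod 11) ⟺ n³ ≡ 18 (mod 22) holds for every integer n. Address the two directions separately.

[⇐] The residues r modulo 22 with r³ ≡ 18 (mod 22) are exactly {6}, and each is ≡ 6 (mod 11).

[⇒] This fails: take n = 17. Then 17 ≡ 6 (mod 11), but 17³ = 4913 ≡ 7 (mod 22), not 18.

(⇒) fails; (⇐) holds.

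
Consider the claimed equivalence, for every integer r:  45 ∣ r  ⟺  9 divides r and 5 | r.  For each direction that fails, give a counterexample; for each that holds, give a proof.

(⟸) Suppose 9 ∣ r and 5 ∣ r. Any common multiple of 9 and 5 is a multiple of their lcm; here gcd(9, 5) = 1, so lcm(9, 5) = 9·5 = 45, so 45 ∣ r.

(⟹) If 45 ∣ r, write r = 45q. Since 45 = 5·9, r = 9·(5q), so 9 ∣ r; and since 45 = 9·5, r = 5·(9q), so 5 ∣ r.

Both directions hold.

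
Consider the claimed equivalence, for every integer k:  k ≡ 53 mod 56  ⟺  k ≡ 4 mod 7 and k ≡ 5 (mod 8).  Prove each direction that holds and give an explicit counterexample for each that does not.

(⟹) Suppose k ≡ 53 (mod 56); write k = 56j + 53. Since 7 ∣ 56, reducing mod 7 gives k ≡ 53 ≡ 4 (mod 7); since 8 ∣ 56, reducing mod 8 gives k ≡ 53 ≡ 5 (mod 8).

(⟸) Conversely, if k ≡ 4 (mod 7) and k ≡ 5 (mod 8), then by the Chinese remainder theorem k ≡ 53 (mod 56). This is exactly k ≡ 53 (mod 56).

Both implications hold.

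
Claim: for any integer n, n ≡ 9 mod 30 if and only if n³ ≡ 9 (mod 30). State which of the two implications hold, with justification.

[⇒] Suppose n ≡ 9 mod 30. Write n = 30j + 9. Then (30j + 9)³ = 27000j³ + 24300j² + 7290j + 729 = 30(900j³ + 810j² + 243j + 24) + 9, so n³ ≡ 9 (mod 30).

[⇐] Conversely, suppose n³ ≡ 9 (mod 30). The only residue r in {0, …, 29} with r³ ≡ 9 (mod 30) is r = 9, so n ≡ 9 (mod 30).

Both directions hold.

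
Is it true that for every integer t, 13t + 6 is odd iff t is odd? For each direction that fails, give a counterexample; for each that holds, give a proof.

(⟹) Suppose 13t + 6 is odd. Since 13 is odd, 13t and t have the same parity, so 13t + 6 ≡ t + 6 (mod 2). As 6 is even, 13t + 6 is odd exactly when t is odd. Thus t is odd.

(⟸) Conversely, suppose t is odd; write t = 2j + 1. Then 13t + 6 = 13·(2j + 1) + 6 = 2·13j + 19, which is odd.

Equivalent; both directions hold.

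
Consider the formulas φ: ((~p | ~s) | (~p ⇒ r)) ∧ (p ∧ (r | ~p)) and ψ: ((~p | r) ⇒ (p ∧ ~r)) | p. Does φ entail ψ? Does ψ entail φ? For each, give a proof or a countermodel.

(→) Assume the antecedent. If r is true, the antecedent forces (r = T, p = T, s = F) or (r = T, p = T, s = T), and ((~p | r) ⇒ (p ∧ ~r)) | p holds there. If r is false, the antecedent cannot hold. Either way ((~p | r) ⇒ (p ∧ ~r)) | p holds.

(←) This fails. Under r = F, p = T, s = F, the left side is false but the right side is true.

The forward direction holds; the converse fails.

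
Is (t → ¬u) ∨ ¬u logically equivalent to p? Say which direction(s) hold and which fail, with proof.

Neither direction holds.

(⟹) This fails. Under t = F, u = F, p = F, the left side is true but the right side is false.

(⟸) This fails. Under t = T, u = T, p = T, the left side is false but the right side is true.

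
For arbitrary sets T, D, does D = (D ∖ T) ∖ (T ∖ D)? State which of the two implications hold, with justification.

(⊇) Let x ∈ (D ∖ T) ∖ (T ∖ D). Then x ∈ D and x ∉ T, from which x ∈ D.

(⊆) This inclusion fails. Take T = {1}, D = {1}; then 1 ∈ D but 1 ∉ (D ∖ T) ∖ (T ∖ D).

Only the reverse inclusion holds.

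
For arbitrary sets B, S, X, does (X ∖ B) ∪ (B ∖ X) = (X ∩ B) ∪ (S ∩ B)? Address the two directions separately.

Forward inclusion. This inclusion fails. Take B = {1}, S = ∅, X = ∅; then 1 ∈ (X ∖ B) ∪ (B ∖ X) but 1 ∉ (X ∩ B) ∪ (S ∩ B).

Reverse inclusion. This inclusion fails. Take B = {1}, S = ∅, X = {1}; then 1 ∈ (X ∩ B) ∪ (S ∩ B) but 1 ∉ (X ∖ B) ∪ (B ∖ X).

(⊆) fails and (⊇) fails.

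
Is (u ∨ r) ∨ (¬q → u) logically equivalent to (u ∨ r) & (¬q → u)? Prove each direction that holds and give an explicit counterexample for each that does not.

Only the reverse direction holds.

(→) This fails. Under u = F, q = T, r = F, the left side is true but the right side is false.

(←) Assume the antecedent. If u is true, (u ∨ r) ∨ (¬q → u) reduces to true regardless of the other variables. If u is false, the antecedent forces (u = F, q = T, r = T), and (u ∨ r) ∨ (¬q → u) holds there. Either way (u ∨ r) ∨ (¬q → u) holds.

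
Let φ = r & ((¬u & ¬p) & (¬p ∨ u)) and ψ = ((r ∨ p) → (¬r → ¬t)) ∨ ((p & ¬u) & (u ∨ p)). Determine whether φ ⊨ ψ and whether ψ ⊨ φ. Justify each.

(←) This fails. Under r = F, t = F, u = F, p = F, the left side is false but the right side is true.

(→) Assume the antecedent. If r is true, the consequent reduces to true regardless of the other variables. If r is false, the antecedent cannot hold. Either way the consequent holds.

(⇒) holds; (⇐) fails.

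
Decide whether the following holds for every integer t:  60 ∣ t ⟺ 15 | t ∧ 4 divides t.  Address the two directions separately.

[⇒] If 60 ∣ t, write t = 60q. Since 60 = 4·15, t = 15·(4q), so 15 ∣ t; and since 60 = 15·4, t = 4·(15q), so 4 ∣ t.

[⇐] Suppose 15 ∣ t and 4 ∣ t. Any common multiple of 15 and 4 is a multiple of their lcm; here gcd(15, 4) = 1, so lcm(15, 4) = 15·4 = 60, so 60 ∣ t.

The biconditional holds.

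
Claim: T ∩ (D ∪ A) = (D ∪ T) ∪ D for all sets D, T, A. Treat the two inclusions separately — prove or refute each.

Forward inclusion. Let x ∈ T ∩ (D ∪ A). Then either x ∈ D ∩ T and x ∉ A; or x ∈ T ∩ A and x ∉ D; or x ∈ D ∩ T ∩ A. In each case x ∈ (D ∪ T) ∪ D, so T ∩ (D ∪ A) ⊆ (D ∪ T) ∪ D.

Reverse inclusion. This inclusion fails. Take D = {1}, T = ∅, A = ∅; then 1 ∈ (D ∪ T) ∪ D but 1 ∉ T ∩ (D ∪ A).

Only the forward inclusion holds.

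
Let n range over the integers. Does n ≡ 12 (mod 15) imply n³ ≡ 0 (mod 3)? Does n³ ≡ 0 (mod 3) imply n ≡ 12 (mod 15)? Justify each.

The forward direction holds; the converse fails.

(⟹) Suppose n ≡ 12 (mod 15). Then n³ ≡ 12³ = 1728 (mod 15), and since 3 ∣ 15, also n³ ≡ 0 (mod 3).

(⟸) This fails: take n = 0. Then 0³ = 0 ≡ 0 (mod 3), yet 0 ≡ 0 (mod 15), not 12.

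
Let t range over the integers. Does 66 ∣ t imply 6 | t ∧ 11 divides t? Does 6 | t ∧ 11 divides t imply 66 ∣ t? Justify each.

Forward direction. If 66 ∣ t, write t = 66q. Since 66 = 11·6, t = 6·(11q), so 6 ∣ t; and since 66 = 6·11, t = 11·(6q), so 11 ∣ t.

Converse. Suppose 6 ∣ t and 11 ∣ t. Any common multiple of 6 and 11 is a multiple of their lcm; here gcd(6, 11) = 1, so lcm(6, 11) = 6·11 = 66, so 66 ∣ t.

The biconditional holds.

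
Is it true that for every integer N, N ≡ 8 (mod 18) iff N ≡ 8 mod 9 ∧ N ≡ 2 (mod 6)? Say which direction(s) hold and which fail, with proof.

Both directions hold.

(⟹) Suppose N ≡ 8 (mod 18); write N = 18j + 8. Since 9 ∣ 18, reducing mod 9 gives N ≡ 8 (mod 9); since 6 ∣ 18, reducing mod 6 gives N ≡ 8 ≡ 2 (mod 6).

(⟸) Conversely, if N ≡ 8 (mod 9) and N ≡ 2 (mod 6), then by the Chinese remainder theorem N ≡ 8 (mod 18). This is exactly N ≡ 8 (mod 18).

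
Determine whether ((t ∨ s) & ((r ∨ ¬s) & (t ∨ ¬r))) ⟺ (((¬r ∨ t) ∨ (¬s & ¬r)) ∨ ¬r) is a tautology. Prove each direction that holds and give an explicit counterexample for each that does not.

(⇒) holds; (⇐) fails.

Forward direction. Assume the antecedent. If r is true, the antecedent forces (r = T, s = F, t = T) or (r = T, s = T, t = T), and ((¬r ∨ t) ∨ (¬s & ¬r)) ∨ ¬r holds there. If r is false, ((¬r ∨ t) ∨ (¬s & ¬r)) ∨ ¬r reduces to true regardless of the other variables. Either way ((¬r ∨ t) ∨ (¬s & ¬r)) ∨ ¬r holds.

Converse. This fails. Under r = F, s = F, t = F, the left side is false but the right side is true.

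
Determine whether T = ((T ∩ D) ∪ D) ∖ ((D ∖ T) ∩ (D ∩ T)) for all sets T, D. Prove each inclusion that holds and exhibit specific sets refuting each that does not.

(⊆) fails and (⊇) fails.

(⊆) This inclusion fails. Take T = {1}, D = ∅; then 1 ∈ T but 1 ∉ ((T ∩ D) ∪ D) ∖ ((D ∖ T) ∩ (D ∩ T)).

(⊇) This inclusion fails. Take T = ∅, D = {1}; then 1 ∈ ((T ∩ D) ∪ D) ∖ ((D ∖ T) ∩ (D ∩ T)) but 1 ∉ T.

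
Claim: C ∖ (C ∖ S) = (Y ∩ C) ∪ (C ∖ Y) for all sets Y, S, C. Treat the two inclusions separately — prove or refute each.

(⟹) Let x ∈ C ∖ (C ∖ S). Then either x ∈ S ∩ C and x ∉ Y; or x ∈ Y ∩ S ∩ C. In each case x ∈ (Y ∩ C) ∪ (C ∖ Y), so C ∖ (C ∖ S) ⊆ (Y ∩ C) ∪ (C ∖ Y).

(⟸) This inclusion fails. Take Y = ∅, S = ∅, C = {1}; then 1 ∈ (Y ∩ C) ∪ (C ∖ Y) but 1 ∉ C ∖ (C ∖ S).

Only the forward inclusion holds.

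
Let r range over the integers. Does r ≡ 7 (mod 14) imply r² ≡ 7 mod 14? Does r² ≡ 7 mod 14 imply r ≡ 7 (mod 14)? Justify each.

(⟹) Suppose r ≡ 7 (mod 14). Write r = 14j + 7. Then (14j + 7)² = 196j² + 196j + 49 = 14(14j² + 14j + 3) + 7, so r² ≡ 7 (mod 14).

(⟸) Conversely, suppose r² ≡ 7 (mod 14). The only residue r in {0, …, 13} with r² ≡ 7 (mod 14) is r = 7, so r ≡ 7 (mod 14).

Both directions hold; the statement is true.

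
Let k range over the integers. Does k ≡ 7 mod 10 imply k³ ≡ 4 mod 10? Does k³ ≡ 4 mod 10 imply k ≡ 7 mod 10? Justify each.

(⟹) This fails: take k = 7. Then 7 ≡ 7 (mod 10), but 7³ = 343 ≡ 3 (mod 10), not 4.

(⟸) This fails: take k = 4. Then 4³ = 64 ≡ 4 (mod 10), yet 4 ≡ 4 (mod 10), not 7.

Neither direction holds.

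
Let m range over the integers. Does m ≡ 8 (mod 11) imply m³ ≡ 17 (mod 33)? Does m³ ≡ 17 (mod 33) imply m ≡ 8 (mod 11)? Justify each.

(⟸) The residues r modulo 33 with r³ ≡ 17 (mod 33) are exactly {8}, and each is ≡ 8 (mod 11).

(⟹) This fails: take m = 19. Then 19 ≡ 8 (mod 11), but 19³ = 6859 ≡ 28 (mod 33), not 17.

Only the reverse direction holds.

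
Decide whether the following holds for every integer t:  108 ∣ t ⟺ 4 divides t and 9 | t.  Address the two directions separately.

Not equivalent: only (⇒) holds.

(←) This fails: take t = 36. Both 4 ∣ 36 and 9 ∣ 36, yet 36 is not a multiple of 108 (since 36 = 0·108 + 36), so 108 ∤ 36.

(→) If 108 ∣ t, write t = 108q. Since 108 = 27·4, t = 4·(27q), so 4 ∣ t; and since 108 = 12·9, t = 9·(12q), so 9 ∣ t.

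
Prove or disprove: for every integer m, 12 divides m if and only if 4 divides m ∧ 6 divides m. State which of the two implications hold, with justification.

[⇒] If 12 ∣ m, write m = 12q. Since 12 = 3·4, m = 4·(3q), so 4 ∣ m; and since 12 = 2·6, m = 6·(2q), so 6 ∣ m.

[⇐] Suppose 4 ∣ m and 6 ∣ m. Any common multiple of 4 and 6 is a multiple of their lcm; here lcm(4, 6) = 4·6/gcd(4, 6) = 24/2 = 12, so 12 ∣ m.

The biconditional holds.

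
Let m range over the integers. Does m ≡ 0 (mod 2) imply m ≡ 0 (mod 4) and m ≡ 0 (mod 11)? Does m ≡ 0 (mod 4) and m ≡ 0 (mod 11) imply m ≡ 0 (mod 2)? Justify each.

The forward direction fails; the converse holds.

(⇐) If m ≡ 0 (mod 4) and m ≡ 0 (mod 11), then by the Chinese remainder theorem m ≡ 0 (mod 44). Since 0 ≡ 0 (mod 2) and 2 ∣ 44, we get m ≡ 0 (mod 2).

(⇒) This fails: m = 2 gives 2 ≡ 0 (mod 2) but 2 ≡ 2 (mod 4), so the conjunction on the right does not hold.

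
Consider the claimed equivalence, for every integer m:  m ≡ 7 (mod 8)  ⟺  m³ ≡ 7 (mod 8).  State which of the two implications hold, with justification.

Converse. For the converse, argue contrapositively. If m ≢ 7 (mod 8), then m is congruent to one of 0, 1, 2, 3, 4, 5, 6 modulo 8, and these give m³ ≡ 0, 1, 0, 3, 0, 5, 0 respectively — never 7.

Forward direction. Suppose m ≡ 7 (mod 8). Write m = 8j + 7. Then (8j + 7)³ = 512j³ + 1344j² + 1176j + 343 = 8(64j³ + 168j² + 147j + 42) + 7, so m³ ≡ 7 (mod 8).

Both directions hold; the statement is true.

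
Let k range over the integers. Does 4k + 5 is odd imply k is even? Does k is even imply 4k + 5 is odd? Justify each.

Forward direction. This fails: take k = 5. Then 4k + 5 = 25, which is odd, yet k = 5 is odd, not even.

Converse. Suppose k is even. Since 4 is even, 4k is even for every k, so 4k + 5 has the same parity as 5, which is odd. Hence 4k + 5 is odd.

Only the reverse direction holds.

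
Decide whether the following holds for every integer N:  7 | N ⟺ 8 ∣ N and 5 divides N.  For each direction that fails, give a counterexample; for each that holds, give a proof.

Neither direction holds.

[⇒] This fails: take N = 7. Certainly 7 ∣ 7, but 8 ∤ 7.

[⇐] This fails: take N = 40. Both 8 ∣ 40 and 5 ∣ 40, yet 40 is not a multiple of 7 (since 40 = 5·7 + 5), so 7 ∤ 40.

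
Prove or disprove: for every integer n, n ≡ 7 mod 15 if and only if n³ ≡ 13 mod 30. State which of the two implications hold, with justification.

Converse. The residues r modulo 30 with r³ ≡ 13 (mod 30) are exactly {7}, and each is ≡ 7 (mod 15).

Forward direction. This fails: take n = 22. Then 22 ≡ 7 (mod 15), but 22³ = 10648 ≡ 28 (mod 30), not 13.

Only the converse holds.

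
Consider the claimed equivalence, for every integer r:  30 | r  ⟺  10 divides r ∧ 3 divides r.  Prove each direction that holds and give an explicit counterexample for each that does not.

(→) If 30 ∣ r, write r = 30q. Since 30 = 3·10, r = 10·(3q), so 10 ∣ r; and since 30 = 10·3, r = 3·(10q), so 3 ∣ r.

(←) Suppose 10 ∣ r and 3 ∣ r. Any common multiple of 10 and 3 is a multiple of their lcm; here gcd(10, 3) = 1, so lcm(10, 3) = 10·3 = 30, so 30 ∣ r.

Both implications hold.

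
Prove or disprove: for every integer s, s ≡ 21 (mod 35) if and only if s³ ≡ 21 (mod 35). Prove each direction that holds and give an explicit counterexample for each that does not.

(→) Suppose s ≡ 21 (mod 35). Write s = 35j + 21. Then (35j + 21)³ = 42875j³ + 77175j² + 46305j + 9261 = 35(1225j³ + 2205j² + 1323j + 264) + 21, so s³ ≡ 21 (mod 35).

(←) Conversely, suppose s³ ≡ 21 (mod 35). The only residue r in {0, …, 34} with r³ ≡ 21 (mod 35) is r = 21, so s ≡ 21 (mod 35).

Equivalent; both directions hold.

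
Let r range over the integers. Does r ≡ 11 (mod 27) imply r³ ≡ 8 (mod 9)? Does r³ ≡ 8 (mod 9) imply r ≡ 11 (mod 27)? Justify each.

Forward direction. Suppose r ≡ 11 (mod 27). Then r³ ≡ 11³ = 1331 (mod 27), and since 9 ∣ 27, also r³ ≡ 8 (mod 9).

Converse. This fails: take r = 2. Then 2³ = 8 ≡ 8 (mod 9), yet 2 ≡ 2 (mod 27), not 11.

Not equivalent: only (⇒) holds.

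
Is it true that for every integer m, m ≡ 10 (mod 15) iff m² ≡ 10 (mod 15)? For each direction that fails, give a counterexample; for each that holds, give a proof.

(⇒) holds; (⇐) fails.

[⇒] Suppose m ≡ 10 (mod 15). Write m = 15j + 10. Then (15j + 10)² = 225j² + 300j + 100 = 15(15j² + 20j + 6) + 10, so m² ≡ 10 (mod 15).

[⇐] This fails: take m = 5. Then 5² = 25 ≡ 10 (mod 15), yet 5 ≡ 5 (mod 15), not 10.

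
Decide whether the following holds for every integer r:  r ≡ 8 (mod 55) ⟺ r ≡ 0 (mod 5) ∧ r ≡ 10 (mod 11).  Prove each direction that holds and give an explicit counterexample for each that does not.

(⇒) This fails: r = 8 gives 8 ≡ 8 (mod 55) but 8 ≡ 3 (mod 5), so the conjunction on the right does not hold.

(⇐) This fails: r = 10 satisfies both congruences on the right (10 ≡ 0 mod 5 and 10 ≡ 10 mod 11) yet 10 ≡ 10 (mod 55), not 8.

(⇒) fails and (⇐) fails.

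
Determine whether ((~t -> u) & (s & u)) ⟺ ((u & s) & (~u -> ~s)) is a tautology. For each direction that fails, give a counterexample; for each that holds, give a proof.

Equivalent; both directions hold.

[⇒] Assume the antecedent. If s is true, the antecedent forces (s = T, t = F, u = T) or (s = T, t = T, u = T), and (u & s) & (~u -> ~s) holds there. If s is false, the antecedent cannot hold. Either way (u & s) & (~u -> ~s) holds.

[⇐] Assume the antecedent. If s is true, the antecedent forces (s = T, t = F, u = T) or (s = T, t = T, u = T), and (~t -> u) & (s & u) holds there. If s is false, the antecedent cannot hold. Either way (~t -> u) & (s & u) holds.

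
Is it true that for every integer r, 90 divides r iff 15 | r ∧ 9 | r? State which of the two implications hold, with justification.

(⇒) If 90 ∣ r, write r = 90q. Since 90 = 6·15, r = 15·(6q), so 15 ∣ r; and since 90 = 10·9, r = 9·(10q), so 9 ∣ r.

(⇐) This fails: take r = 45. Both 15 ∣ 45 and 9 ∣ 45, yet 45 is not a multiple of 90 (since 45 = 0·90 + 45), so 90 ∤ 45.

The forward direction holds; the converse fails.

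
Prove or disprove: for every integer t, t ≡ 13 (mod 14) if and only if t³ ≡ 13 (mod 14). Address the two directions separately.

Not equivalent: only (⇒) holds.

(→) Suppose t ≡ 13 (mod 14). Write t = 14j + 13. Then (14j + 13)³ = 2744j³ + 7644j² + 7098j + 2197 = 14(196j³ + 546j² + 507j + 156) + 13, so t³ ≡ 13 (mod 14).

(←) This fails: take t = 3. Then 3³ = 27 ≡ 13 (mod 14), yet 3 ≡ 3 (mod 14), not 13.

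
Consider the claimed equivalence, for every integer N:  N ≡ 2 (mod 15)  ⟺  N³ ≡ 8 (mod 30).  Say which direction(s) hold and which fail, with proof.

(→) This fails: take N = 17. Then 17 ≡ 2 (mod 15), but 17³ = 4913 ≡ 23 (mod 30), not 8.

(←) Conversely, the residues r modulo 30 with r³ ≡ 8 (mod 30) are exactly {2}, and each is ≡ 2 (mod 15).

Only the reverse direction holds.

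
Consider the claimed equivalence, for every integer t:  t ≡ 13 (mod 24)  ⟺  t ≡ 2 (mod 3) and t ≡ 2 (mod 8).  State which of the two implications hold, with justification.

Both directions fail.

(⇒) This fails: t = 13 gives 13 ≡ 13 (mod 24) but 13 ≡ 1 (mod 3), so the conjunction on the right does not hold.

(⇐) This fails: t = 2 satisfies both congruences on the right (2 ≡ 2 mod 3 and 2 ≡ 2 mod 8) yet 2 ≡ 2 (mod 24), not 13.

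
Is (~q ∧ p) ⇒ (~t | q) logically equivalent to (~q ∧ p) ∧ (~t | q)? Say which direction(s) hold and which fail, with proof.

Not equivalent: only (⇐) holds.

(⇒) This fails. Under p = F, q = F, t = F, the left side is true but the right side is false.

(⇐) Assume the antecedent. If p is true, the antecedent forces (p = T, q = F, t = F), and (~q ∧ p) ⇒ (~t | q) holds there. If p is false, the antecedent cannot hold. Either way (~q ∧ p) ⇒ (~t | q) holds.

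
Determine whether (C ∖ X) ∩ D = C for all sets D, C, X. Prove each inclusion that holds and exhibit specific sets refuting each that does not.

(⟹) Let x ∈ (C ∖ X) ∩ D. Then x ∈ D ∩ C and x ∉ X, from which x ∈ C.

(⟸) This inclusion fails. Take D = ∅, C = {1}, X = ∅; then 1 ∈ C but 1 ∉ (C ∖ X) ∩ D.

(⊆) holds; (⊇) fails.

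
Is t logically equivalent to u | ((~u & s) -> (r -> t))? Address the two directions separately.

(⇒) holds; (⇐) fails.

(⟸) This fails. Under t = F, u = F, s = F, r = F, the left side is false but the right side is true.

(⟹) Assume the antecedent. If t is true, u | ((~u & s) -> (r -> t)) reduces to true regardless of the other variables. If t is false, the antecedent cannot hold. Either way u | ((~u & s) -> (r -> t)) holds.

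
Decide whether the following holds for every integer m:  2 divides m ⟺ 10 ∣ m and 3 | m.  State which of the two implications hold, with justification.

(⇒) This fails: take m = 2. Certainly 2 ∣ 2, but 10 ∤ 2.

(⇐) Suppose 10 ∣ m and 3 ∣ m. Any common multiple of 10 and 3 is a multiple of their lcm; here gcd(10, 3) = 1, so lcm(10, 3) = 10·3 = 30, so 30 ∣ m. Since 2 ∣ 30, it follows that 2 ∣ m.

The forward direction fails; the converse holds.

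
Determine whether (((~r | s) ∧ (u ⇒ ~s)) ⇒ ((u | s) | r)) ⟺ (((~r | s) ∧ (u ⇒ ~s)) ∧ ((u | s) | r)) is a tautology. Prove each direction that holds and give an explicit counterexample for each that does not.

(→) This fails. Under r = T, u = F, s = F, the left side is true but the right side is false.

(←) Assume the antecedent. If r is true, the consequent reduces to true regardless of the other variables. If r is false, the antecedent forces (r = F, u = T, s = F) or (r = F, u = F, s = T), and the consequent holds there. Either way the consequent holds.

(⇒) fails; (⇐) holds.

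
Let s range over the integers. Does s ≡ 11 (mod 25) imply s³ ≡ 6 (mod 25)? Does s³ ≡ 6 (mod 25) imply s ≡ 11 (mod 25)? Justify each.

Both directions hold; the statement is true.

(⟸) Suppose s³ ≡ 6 (mod 25). The only residue r in {0, …, 24} with r³ ≡ 6 (mod 25) is r = 11, so s ≡ 11 (mod 25).

(⟹) Suppose s ≡ 11 (mod 25). Write s = 25j + 11. Then (25j + 11)³ = 15625j³ + 20625j² + 9075j + 1331 = 25(625j³ + 825j² + 363j + 53) + 6, so s³ ≡ 6 (mod 25).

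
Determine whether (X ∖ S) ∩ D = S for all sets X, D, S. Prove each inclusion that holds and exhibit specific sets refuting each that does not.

Forward inclusion. This inclusion fails. Take X = {1}, D = {1}, S = ∅; then 1 ∈ (X ∖ S) ∩ D but 1 ∉ S.

Reverse inclusion. This inclusion fails. Take X = ∅, D = ∅, S = {1}; then 1 ∈ S but 1 ∉ (X ∖ S) ∩ D.

(⊆) fails and (⊇) fails.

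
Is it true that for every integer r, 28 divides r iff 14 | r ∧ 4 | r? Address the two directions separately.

[⇒] If 28 ∣ r, write r = 28q. Since 28 = 2·14, r = 14·(2q), so 14 ∣ r; and since 28 = 7·4, r = 4·(7q), so 4 ∣ r.

[⇐] Suppose 14 ∣ r and 4 ∣ r. Any common multiple of 14 and 4 is a multiple of their lcm; here lcm(14, 4) = 14·4/gcd(14, 4) = 56/2 = 28, so 28 ∣ r.

The biconditional holds.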